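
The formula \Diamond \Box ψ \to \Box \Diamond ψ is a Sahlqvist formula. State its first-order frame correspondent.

convergence: \forall x \forall y \forall z (Rxy \wedge Rxz \to \exists w (Ryw \wedge Rzw))

Suppose ◇□ψ→□◇ψ is valid. Take Rxy, Rxz and set V(ψ)={w : Ryw}. Then □ψ at y so ◇□ψ at x, so □◇ψ at x, so ◇ψ at z, giving w with Rzw and Ryw.
Conversely, any frame satisfying \forall x \forall y \forall z (Rxy \wedge Rxz \to \exists w (Ryw \wedge Rzw)) validates the schema.
So the correspondent is convergence.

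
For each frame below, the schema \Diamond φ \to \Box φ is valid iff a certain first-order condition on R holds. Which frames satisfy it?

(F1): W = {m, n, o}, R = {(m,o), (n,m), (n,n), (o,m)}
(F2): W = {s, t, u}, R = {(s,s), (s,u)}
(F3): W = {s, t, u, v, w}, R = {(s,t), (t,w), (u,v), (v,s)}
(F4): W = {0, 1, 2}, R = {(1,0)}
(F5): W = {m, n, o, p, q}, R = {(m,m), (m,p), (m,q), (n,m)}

Frame correspondent (Sahlqvist): \forall x \forall y \forall z (Rxy \wedge Rxz \to y = z) — i.e. partial functionality.
(F1): fails — n sees both m and n.
(F2): fails — s sees both s and u.
(F3): ✓.
(F4): ✓.
(F5): fails — m sees both m and p.

(F3), (F4)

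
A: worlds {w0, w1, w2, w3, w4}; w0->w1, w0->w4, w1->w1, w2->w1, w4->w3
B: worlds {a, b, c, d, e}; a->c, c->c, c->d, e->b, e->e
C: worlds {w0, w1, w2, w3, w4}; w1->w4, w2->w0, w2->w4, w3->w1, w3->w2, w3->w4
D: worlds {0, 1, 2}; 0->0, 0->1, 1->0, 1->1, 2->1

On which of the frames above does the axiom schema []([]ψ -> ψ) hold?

Frame correspondent (Sahlqvist): forall x forall y (Rxy -> Ryy) — i.e. shift-reflexivity.
A: fails — Rw0w4 but not Rw4w4.
B: fails — Reb but not Rbb.
C: fails — Rw2w4 but not Rw4w4.
D: satisfies the condition.
Valid on: D.

D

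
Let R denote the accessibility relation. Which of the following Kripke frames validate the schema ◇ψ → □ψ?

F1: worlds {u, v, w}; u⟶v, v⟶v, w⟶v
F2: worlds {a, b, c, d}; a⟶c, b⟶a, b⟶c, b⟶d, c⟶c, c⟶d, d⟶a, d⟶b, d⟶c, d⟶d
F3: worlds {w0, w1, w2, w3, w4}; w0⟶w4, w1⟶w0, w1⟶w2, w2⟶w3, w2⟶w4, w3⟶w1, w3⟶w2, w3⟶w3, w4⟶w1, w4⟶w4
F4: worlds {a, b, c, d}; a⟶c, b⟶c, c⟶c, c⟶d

F1

Frame correspondent (Sahlqvist): ∀x ∀y ∀z (Rxy ∧ Rxz → y = z) — i.e. partial functionality.
F1: condition met.
F2: fails — b sees both a and c.
F3: fails — w1 sees both w0 and w2.
F4: fails — c sees both c and d.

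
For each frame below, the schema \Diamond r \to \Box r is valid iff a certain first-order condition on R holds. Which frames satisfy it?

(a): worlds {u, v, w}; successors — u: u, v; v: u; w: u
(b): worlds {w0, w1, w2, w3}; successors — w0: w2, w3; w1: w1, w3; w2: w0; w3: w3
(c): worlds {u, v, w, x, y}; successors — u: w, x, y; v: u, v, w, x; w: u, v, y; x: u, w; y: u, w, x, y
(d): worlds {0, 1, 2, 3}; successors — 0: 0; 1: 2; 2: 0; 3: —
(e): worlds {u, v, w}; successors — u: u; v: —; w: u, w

(d)

Frame correspondent (Sahlqvist): \forall x \forall y \forall z (Rxy \wedge Rxz \to y = z) — i.e. partial functionality.
(a): fails — u sees both u and v.
(b): fails — w0 sees both w2 and w3.
(c): fails — u sees both w and x.
(d): holds.
(e): fails — w sees both u and w.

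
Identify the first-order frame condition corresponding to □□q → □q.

Density

This is the C4 axiom.
Its frame correspondent is density — ∀x ∀y (Rxy → ∃z (Rxz ∧ Rzy)).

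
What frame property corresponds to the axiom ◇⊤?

This schema is equivalent to the D axiom □A → ◇A.
Its frame correspondent is seriality — ∀x ∃y Rxy.

Seriality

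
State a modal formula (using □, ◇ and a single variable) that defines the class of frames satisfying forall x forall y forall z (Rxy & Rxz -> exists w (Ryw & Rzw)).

◇□r → □◇r

The condition is convergence. The .2 schema ◇□r → □◇r defines it.
Suppose ◇□r→□◇r is valid. Take Rxy, Rxz and set V(r)={w : Ryw}. Then □r at y so ◇□r at x, so □◇r at x, so ◇r at z, giving w with Rzw and Ryw.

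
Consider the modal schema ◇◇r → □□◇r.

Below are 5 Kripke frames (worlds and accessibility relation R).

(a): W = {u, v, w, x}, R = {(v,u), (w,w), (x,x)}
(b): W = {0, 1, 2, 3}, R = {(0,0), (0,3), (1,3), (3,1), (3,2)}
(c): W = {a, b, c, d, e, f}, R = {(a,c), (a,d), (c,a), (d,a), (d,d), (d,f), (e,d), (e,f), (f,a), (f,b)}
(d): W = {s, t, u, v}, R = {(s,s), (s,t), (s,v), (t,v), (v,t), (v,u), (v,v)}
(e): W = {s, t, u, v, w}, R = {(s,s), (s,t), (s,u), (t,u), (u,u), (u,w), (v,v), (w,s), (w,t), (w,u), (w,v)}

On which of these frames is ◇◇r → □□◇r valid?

This is the axiom for a generalized confluence (Geach) condition; its first-order frame correspondent is ∀x ∀y ∀z ((xR²y ∧ xR²z) → ∃w (y = w ∧ zRw)).
(a): condition met.
(b): fails — 0R²0, 0R²1 but no w with 0=w and 1Rw.
(c): fails — aR²a, aR²a but no w with a=w and aRw.
(d): fails — sR²s, sR²t but no w with s=w and tRw.
(e): fails — sR²s, sR²t but no w* with s=w* and tRw*.
Valid on: (a).

(a)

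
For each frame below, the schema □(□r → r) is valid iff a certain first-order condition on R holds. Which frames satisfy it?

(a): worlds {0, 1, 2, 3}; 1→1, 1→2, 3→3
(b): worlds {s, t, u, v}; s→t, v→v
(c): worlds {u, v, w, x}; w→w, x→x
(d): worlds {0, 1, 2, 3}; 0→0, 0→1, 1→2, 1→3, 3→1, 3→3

Frame correspondent (Sahlqvist): ∀x ∀y (Rxy → Ryy) — i.e. shift-reflexivity.
(a): fails — R12 but not R22.
(b): fails — Rst but not Rtt.
(c): ✓.
(d): fails — R31 but not R11.
Valid on: (c).

(c)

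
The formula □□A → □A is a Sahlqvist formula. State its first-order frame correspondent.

Suppose □□A→□A is valid. Take Rxy and set V(A)={w : xR²w}. Then □□A at x, so □A at x, so A at y, i.e. ∃z(Rxz∧Rzy).
The converse is a direct semantic check.
Frame condition: ∀x ∀y (Rxy → ∃z (Rxz ∧ Rzy)).

density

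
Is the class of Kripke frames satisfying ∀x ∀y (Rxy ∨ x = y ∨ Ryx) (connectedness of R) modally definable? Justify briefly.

No

If a class were modally definable it would be closed under disjoint unions (Goldblatt–Thomason).
Take 3 disjoint single-world reflexive frames: each is trivially connected, but their disjoint union has 3 worlds with no edge between distinct components, so it is not connected.
So the class is not modally definable.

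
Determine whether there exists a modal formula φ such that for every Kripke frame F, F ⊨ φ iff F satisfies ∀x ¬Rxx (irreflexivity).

Not modally definable

Any modally definable frame class is closed under surjective bounded morphisms.
The 2-cycle (worlds a,b with a→b→a) is irreflexive, and the map sending every world to a single reflexive point • is a surjective bounded morphism (forth: every edge maps to (•,•); back: every world has a successor). So any modal formula valid on the 2-cycle is also valid on the reflexive point, which is not irreflexive.
So the class is not modally definable.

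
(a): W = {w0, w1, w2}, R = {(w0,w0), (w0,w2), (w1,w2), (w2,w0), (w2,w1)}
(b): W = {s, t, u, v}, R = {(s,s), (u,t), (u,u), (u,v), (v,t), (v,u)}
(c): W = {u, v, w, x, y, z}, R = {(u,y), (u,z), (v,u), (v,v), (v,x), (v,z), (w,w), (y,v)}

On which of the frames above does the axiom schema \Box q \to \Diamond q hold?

(a)

The schema corresponds to seriality: \forall x \exists y Rxy.
(a): condition met.
(b): fails — world t has no successor.
(c): fails — world x has no successor.
Valid on: (a).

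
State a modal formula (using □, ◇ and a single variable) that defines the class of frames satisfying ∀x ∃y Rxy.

This is seriality; the standard corresponding axiom is D: □s → ◇s.
Suppose □s→◇s is valid. At any x set V(s)=W. Then □s at x, so ◇s at x, so x has a successor.

□s → ◇s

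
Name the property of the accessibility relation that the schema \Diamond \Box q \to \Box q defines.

Replacing q by ¬q and contraposing gives the equivalent schema ◇q → □◇q.
Suppose ◇q→□◇q is valid. Take Rxy, Rxz and set V(q)={y}. Then ◇q at x, so □◇q at x, so ◇q at z, so some w with Rzw has q; w=y, i.e. Rzy. By symmetry of the argument, Ryz.

The Euclidean property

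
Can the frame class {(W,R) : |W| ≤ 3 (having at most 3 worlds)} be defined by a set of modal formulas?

No

Any modally definable frame class is closed under disjoint unions.
Any modal formula valid on each of 4 disjoint one-world frames is valid on their disjoint union (validity is preserved under disjoint unions). Each one-world frame has |W|=1≤3, but the union has |W|=4.
So the class is not modally definable.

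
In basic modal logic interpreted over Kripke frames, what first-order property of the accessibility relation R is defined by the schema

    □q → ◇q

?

seriality: ∀x ∃y Rxy

Suppose □q→◇q is valid. At any x set V(q)=W. Then □q at x, so ◇q at x, so x has a successor.
The converse is a direct semantic check.
Frame condition: ∀x ∃y Rxy.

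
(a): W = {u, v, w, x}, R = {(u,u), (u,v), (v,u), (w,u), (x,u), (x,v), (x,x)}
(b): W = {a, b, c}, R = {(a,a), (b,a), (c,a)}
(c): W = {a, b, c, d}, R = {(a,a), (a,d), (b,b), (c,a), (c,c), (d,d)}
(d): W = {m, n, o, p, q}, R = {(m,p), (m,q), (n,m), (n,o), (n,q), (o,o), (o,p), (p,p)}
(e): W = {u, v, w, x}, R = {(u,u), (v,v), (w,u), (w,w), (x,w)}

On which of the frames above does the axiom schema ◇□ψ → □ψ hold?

Frame correspondent (Sahlqvist): ∀x ∀y ∀z ((xRy ∧ xRz) → ∃w (yRw ∧ z = w)) — i.e. a generalized confluence (Geach) condition.
(a): fails — uRv, uRv but no t with vRt and v=t.
(b): holds.
(c): fails — aRd, aRa but no w with dRw and a=w.
(d): fails — mRp, mRq but no w with pRw and q=w.
(e): fails — wRu, wRw but no t with uRt and w=t.

(b)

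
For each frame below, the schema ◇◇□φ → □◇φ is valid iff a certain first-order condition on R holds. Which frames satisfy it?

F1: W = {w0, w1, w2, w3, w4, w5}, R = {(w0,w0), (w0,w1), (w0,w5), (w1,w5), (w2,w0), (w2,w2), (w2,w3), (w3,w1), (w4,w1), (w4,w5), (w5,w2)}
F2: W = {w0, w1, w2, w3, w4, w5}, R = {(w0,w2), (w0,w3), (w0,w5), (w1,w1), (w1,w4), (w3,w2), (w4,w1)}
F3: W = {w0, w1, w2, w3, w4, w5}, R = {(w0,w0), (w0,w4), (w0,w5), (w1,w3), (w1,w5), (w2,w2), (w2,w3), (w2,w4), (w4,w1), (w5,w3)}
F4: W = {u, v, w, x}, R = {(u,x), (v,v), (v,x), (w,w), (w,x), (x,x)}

F4

The schema corresponds to a generalized confluence (Geach) condition: ∀x ∀y ∀z ((xR²y ∧ xRz) → ∃w (yRw ∧ zRw)).
F1: fails — w0R²w0, w0Rw5 but no w with w0Rw and w5Rw.
F2: fails — w0R²w2, w0Rw2 but no w with w2Rw and w2Rw.
F3: fails — w0R²w0, w0Rw4 but no w with w0Rw and w4Rw.
F4: ✓.
Valid on: F4.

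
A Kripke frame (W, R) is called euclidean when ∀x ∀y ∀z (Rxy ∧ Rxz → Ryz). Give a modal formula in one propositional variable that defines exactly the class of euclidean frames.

The condition is the Euclidean property. The 5 schema ◇r → □◇r defines it.
Suppose ◇r→□◇r is valid. Take Rxy, Rxz and set V(r)={y}. Then ◇r at x, so □◇r at x, so ◇r at z, so some w with Rzw has r; w=y, i.e. Rzy. By symmetry of the argument, Ryz.

◇r → □◇r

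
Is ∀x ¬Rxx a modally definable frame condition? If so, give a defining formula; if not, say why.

Any modally definable frame class is closed under surjective bounded morphisms.
The 2-cycle (worlds 0,1 with 0→1→0) is irreflexive, and the map sending every world to a single reflexive point • is a surjective bounded morphism (forth: every edge maps to (•,•); back: every world has a successor). So any modal formula valid on the 2-cycle is also valid on the reflexive point, which is not irreflexive.
So the class is not modally definable.

Not definable by any modal formula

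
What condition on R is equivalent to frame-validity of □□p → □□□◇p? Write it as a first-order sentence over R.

This is a Sahlqvist (Geach-type) schema ◇^0□^2p → □^3◇^1p.
Minimal-valuation argument: fix x; take any y with xR^0y and any z with xR^3z. Set V(p) to the set of worlds R-reachable from y in exactly 2 steps. Then □^2p holds at y, so the antecedent holds at x; validity forces ◇^1p at z, giving a w with zR^1w and yR^2w.
First-order correspondent: ∀x ∀z (xR³z → ∃w (xR²w ∧ zRw)).

∀x ∀z (xR³z → ∃w (xR²w ∧ zRw))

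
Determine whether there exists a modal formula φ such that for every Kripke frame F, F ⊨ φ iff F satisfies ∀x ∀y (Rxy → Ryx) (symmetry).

Yes, by r → □◇r

The condition is symmetry. A defining modal formula is r → □◇r.
Suppose r→□◇r is valid. Take Rxy and set V(r)={x}. Then r at x, so □◇r at x, so ◇r at y, so some z with Ryz has r; z=x, i.e. Ryx.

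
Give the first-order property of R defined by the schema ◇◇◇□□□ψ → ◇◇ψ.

This is a Sahlqvist (Geach-type) schema ◇^3□^3ψ → □^0◇^2ψ.
First-order correspondent: ∀x ∀y (xR³y → ∃w (yR³w ∧ xR²w)).

∀x ∀y (xR³y → ∃w (yR³w ∧ xR²w))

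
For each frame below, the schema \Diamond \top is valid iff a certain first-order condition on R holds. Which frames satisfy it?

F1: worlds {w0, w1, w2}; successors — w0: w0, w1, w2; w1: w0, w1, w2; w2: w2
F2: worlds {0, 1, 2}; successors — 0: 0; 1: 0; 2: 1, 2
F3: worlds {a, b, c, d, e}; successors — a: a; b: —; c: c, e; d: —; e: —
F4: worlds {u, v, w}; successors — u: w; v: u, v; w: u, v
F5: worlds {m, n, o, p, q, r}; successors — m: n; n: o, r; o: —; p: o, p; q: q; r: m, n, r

F1, F2, F4

The schema corresponds to seriality: \forall x \exists y Rxy.
F1: satisfies the condition.
F2: satisfies the condition.
F3: fails — world b has no successor.
F4: satisfies the condition.
F5: fails — world o has no successor.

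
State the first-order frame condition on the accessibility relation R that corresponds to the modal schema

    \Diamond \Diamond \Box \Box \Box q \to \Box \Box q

This is a Sahlqvist (Geach-type) schema ◇^2□^3q → □^2◇^0q.
Minimal-valuation argument: fix x; take any y with xR^2y and any z with xR^2z. Set V(q) to the set of worlds R-reachable from y in exactly 3 steps. Then □^3q holds at y, so the antecedent holds at x; validity forces ◇^0q at z, giving a w with zR^0w and yR^3w.
First-order correspondent: \forall x \forall y \forall z ((x R^2 y \wedge x R^2 z) \to \exists w (y R^3 w \wedge z = w)).

\forall x \forall y \forall z ((x R^2 y \wedge x R^2 z) \to \exists w (y R^3 w \wedge z = w))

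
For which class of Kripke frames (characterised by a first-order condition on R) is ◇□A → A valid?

symmetry: ∀x ∀y (Rxy → Ryx)

Equivalently (dual form): A → □◇A.
Suppose A→□◇A is valid. Take Rxy and set V(A)={x}. Then A at x, so □◇A at x, so ◇A at y, so some z with Ryz has A; z=x, i.e. Ryx.
Conversely, on a frame with symmetry the schema holds at every world under every valuation.
Frame condition: ∀x ∀y (Rxy → Ryx).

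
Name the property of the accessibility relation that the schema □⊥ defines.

emptiness of R: ∀x ∀y ¬Rxy

□⊥ is valid iff no world has any successor (otherwise □⊥ fails at any world with one).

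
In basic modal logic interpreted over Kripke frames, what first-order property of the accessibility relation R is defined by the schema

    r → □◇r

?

Symmetry

Suppose r→□◇r is valid. Take Rxy and set V(r)={x}. Then r at x, so □◇r at x, so ◇r at y, so some z with Ryz has r; z=x, i.e. Ryx.
Conversely, any frame satisfying ∀x ∀y (Rxy → Ryx) validates the schema.
So the correspondent is symmetry.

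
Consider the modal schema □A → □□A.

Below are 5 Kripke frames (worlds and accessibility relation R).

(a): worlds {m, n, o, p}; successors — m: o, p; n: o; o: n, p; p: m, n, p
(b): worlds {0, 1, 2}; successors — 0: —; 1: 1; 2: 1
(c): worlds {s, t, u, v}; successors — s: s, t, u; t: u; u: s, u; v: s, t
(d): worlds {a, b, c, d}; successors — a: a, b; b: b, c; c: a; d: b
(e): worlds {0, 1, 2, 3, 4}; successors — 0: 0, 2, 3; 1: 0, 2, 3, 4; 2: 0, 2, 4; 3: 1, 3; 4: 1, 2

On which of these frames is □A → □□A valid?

The schema corresponds to transitivity: ∀x ∀y ∀z (Rxy ∧ Ryz → Rxz).
(a): fails — Ron and Rno but not Roo.
(b): satisfies the condition.
(c): fails — Rus and Rst but not Rut.
(d): fails — Rbc and Rca but not Rba.
(e): fails — R02 and R24 but not R04.
Valid on: (b).

(b)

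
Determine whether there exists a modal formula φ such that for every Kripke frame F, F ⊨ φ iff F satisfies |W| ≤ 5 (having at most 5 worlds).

Not modally definable

Any modally definable frame class is closed under disjoint unions.
Any modal formula valid on each of 6 disjoint one-world frames is valid on their disjoint union (validity is preserved under disjoint unions). Each one-world frame has |W|=1≤5, but the union has |W|=6.
So no modal formula (or set of formulas) defines exactly the |W|≤5 frames.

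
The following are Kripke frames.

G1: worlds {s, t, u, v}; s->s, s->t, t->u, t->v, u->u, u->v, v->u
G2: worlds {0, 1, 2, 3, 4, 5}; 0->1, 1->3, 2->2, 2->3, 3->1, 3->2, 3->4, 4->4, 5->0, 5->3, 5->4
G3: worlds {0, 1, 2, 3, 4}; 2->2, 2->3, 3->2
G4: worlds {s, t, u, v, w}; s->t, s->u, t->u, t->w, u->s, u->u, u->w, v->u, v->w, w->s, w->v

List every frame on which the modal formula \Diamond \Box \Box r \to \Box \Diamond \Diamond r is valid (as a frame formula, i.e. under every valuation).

G1, G3, G4

Frame correspondent (Sahlqvist): \forall x \forall y \forall z ((xRy \wedge xRz) \to \exists w (y R^2 w \wedge z R^2 w)) — i.e. a generalized confluence (Geach) condition.
G1: condition met.
G2: fails — 5R0, 5R4 but no w with 0R²w and 4R²w.
G3: condition met.
G4: condition met.
Valid on: G1, G3, G4.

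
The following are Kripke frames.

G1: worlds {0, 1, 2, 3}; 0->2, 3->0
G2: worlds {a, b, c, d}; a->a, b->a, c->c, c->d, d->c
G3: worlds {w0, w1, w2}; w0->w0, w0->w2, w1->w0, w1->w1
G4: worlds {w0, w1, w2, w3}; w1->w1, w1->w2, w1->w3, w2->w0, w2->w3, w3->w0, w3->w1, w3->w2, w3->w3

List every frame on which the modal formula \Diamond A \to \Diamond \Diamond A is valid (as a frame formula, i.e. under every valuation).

This is the axiom for a generalized confluence (Geach) condition; its first-order frame correspondent is \forall x \forall y (xRy \to \exists w (y = w \wedge x R^2 w)).
G1: fails — 0R2 but no w with 2=w and 0R²w.
G2: ✓.
G3: ✓.
G4: ✓.

G2, G3, G4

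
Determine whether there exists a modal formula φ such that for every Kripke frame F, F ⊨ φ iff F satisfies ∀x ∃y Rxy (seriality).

The condition is seriality. A defining modal formula is □p → ◇p.
Suppose □p→◇p is valid. At any x set V(p)=W. Then □p at x, so ◇p at x, so x has a successor.

Yes, by □p → ◇p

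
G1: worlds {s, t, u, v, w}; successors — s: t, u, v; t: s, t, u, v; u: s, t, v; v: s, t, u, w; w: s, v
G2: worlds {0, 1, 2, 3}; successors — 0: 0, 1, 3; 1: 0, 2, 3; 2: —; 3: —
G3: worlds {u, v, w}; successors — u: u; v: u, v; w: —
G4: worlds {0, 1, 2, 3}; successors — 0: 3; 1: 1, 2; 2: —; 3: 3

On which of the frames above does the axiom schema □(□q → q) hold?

The schema corresponds to shift-reflexivity: ∀x ∀y (Rxy → Ryy).
G1: fails — Ruv but not Rvv.
G2: fails — R12 but not R22.
G3: ✓.
G4: fails — R12 but not R22.
Valid on: G3.

G3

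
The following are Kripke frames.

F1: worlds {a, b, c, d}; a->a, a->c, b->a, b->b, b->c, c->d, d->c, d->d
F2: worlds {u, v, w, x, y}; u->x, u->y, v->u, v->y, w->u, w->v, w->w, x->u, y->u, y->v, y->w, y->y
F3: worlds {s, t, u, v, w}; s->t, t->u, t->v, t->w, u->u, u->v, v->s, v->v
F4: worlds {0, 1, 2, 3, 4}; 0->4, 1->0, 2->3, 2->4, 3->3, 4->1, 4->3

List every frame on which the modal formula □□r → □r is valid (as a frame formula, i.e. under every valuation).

The schema corresponds to density: ∀x ∀y (Rxy → ∃z (Rxz ∧ Rzy)).
F1: holds.
F2: fails — Rxu but no z with Rxz and Rzu.
F3: fails — Rtw but no z with Rtz and Rzw.
F4: fails — R10 but no z with R1z and Rz0.
Valid on: F1.

F1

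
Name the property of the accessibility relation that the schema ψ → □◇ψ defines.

symmetry: ∀x ∀y (Rxy → Ryx)

Suppose ψ→□◇ψ is valid. Take Rxy and set V(ψ)={x}. Then ψ at x, so □◇ψ at x, so ◇ψ at y, so some z with Ryz has ψ; z=x, i.e. Ryx.
Conversely, any frame satisfying ∀x ∀y (Rxy → Ryx) validates the schema.
So the correspondent is symmetry.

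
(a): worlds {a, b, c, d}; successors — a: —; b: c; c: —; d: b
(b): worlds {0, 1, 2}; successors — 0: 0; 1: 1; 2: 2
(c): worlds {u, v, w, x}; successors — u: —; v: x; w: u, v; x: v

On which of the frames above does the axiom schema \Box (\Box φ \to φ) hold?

(b)

Frame correspondent (Sahlqvist): \forall x \forall y (Rxy \to Ryy) — i.e. shift-reflexivity.
(a): fails — Rdb but not Rbb.
(b): ✓.
(c): fails — Rvx but not Rxx.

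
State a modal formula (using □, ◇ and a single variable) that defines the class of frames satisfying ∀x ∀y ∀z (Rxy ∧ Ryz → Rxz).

A defining formula is □ψ → □□ψ (the 4 axiom).
Suppose □ψ→□□ψ is valid. Take Rxy, Ryz and set V(ψ)={w : Rxw}. Then □ψ at x, so □□ψ at x, so □ψ at y, so ψ at z, i.e. Rxz.

□ψ → □□ψ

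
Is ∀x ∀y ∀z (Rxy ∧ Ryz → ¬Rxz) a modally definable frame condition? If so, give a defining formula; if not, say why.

Modal frame validity is preserved under surjective bounded morphisms.
The 7-cycle (worlds a,b,c,d,e,f,g with a→b→c→d→e→f→g→a) is intransitive. Mapping every world to a single reflexive point • is a surjective bounded morphism; the reflexive point is not intransitive (R••∧R•• but R••).
So no modal formula (or set of formulas) defines exactly the intransitive frames.

Not modally definable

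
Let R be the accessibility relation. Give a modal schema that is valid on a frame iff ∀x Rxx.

A defining formula is □q → q (the T axiom).
Suppose □q→q is valid. At any x set V(q)={w : Rxw}. Then □q holds at x, so q holds at x, i.e. Rxx.

□q → q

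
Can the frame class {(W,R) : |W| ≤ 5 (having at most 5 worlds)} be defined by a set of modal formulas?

If a class were modally definable it would be closed under disjoint unions (Goldblatt–Thomason).
Any modal formula valid on each of 6 disjoint one-world frames is valid on their disjoint union (validity is preserved under disjoint unions). Each one-world frame has |W|=1≤5, but the union has |W|=6.
Hence having at most 5 worlds is not modally definable.

No — not modally definable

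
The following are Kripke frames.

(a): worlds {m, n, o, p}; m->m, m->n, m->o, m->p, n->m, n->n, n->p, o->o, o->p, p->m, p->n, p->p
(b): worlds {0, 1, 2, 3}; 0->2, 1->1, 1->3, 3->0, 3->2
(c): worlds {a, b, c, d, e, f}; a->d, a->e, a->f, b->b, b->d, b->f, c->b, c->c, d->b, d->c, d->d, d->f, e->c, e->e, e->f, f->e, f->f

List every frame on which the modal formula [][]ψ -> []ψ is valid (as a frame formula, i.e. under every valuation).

Frame correspondent (Sahlqvist): forall x forall y (Rxy -> exists z (Rxz & Rzy)) — i.e. density.
(a): ✓.
(b): fails — R02 but no z with R0z and Rz2.
(c): ✓.

(a), (c)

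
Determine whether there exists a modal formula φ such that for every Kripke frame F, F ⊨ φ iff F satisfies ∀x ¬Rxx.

Not modally definable

Modal frame validity is preserved under surjective bounded morphisms.
The 3-cycle (worlds s,t,u with s→t→u→s) is irreflexive, and the map sending every world to a single reflexive point • is a surjective bounded morphism (forth: every edge maps to (•,•); back: every world has a successor). So any modal formula valid on the 3-cycle is also valid on the reflexive point, which is not irreflexive.
So the class is not modally definable.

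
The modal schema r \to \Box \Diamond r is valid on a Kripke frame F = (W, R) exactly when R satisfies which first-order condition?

Symmetry

Suppose r→□◇r is valid. Take Rxy and set V(r)={x}. Then r at x, so □◇r at x, so ◇r at y, so some z with Ryz has r; z=x, i.e. Ryx.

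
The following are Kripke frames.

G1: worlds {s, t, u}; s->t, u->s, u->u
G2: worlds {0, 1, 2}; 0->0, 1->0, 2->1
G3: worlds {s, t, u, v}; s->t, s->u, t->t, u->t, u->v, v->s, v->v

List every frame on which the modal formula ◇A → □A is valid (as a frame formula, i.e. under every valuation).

G2

This is the axiom for partial functionality; its first-order frame correspondent is ∀x ∀y ∀z (Rxy ∧ Rxz → y = z).
G1: fails — u sees both s and u.
G2: holds.
G3: fails — s sees both t and u.
Valid on: G2.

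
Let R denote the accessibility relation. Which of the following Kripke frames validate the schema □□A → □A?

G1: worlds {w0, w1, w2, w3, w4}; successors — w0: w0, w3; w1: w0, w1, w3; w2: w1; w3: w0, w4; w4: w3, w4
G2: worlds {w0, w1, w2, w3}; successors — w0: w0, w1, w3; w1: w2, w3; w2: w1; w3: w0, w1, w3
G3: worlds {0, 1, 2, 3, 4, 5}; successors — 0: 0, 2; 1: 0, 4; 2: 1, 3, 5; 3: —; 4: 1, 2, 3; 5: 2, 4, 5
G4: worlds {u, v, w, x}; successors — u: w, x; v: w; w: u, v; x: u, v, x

The schema corresponds to density: ∀x ∀y (Rxy → ∃z (Rxz ∧ Rzy)).
G1: condition met.
G2: fails — Rw1w2 but no z with Rw1z and Rzw2.
G3: fails — R23 but no z with R2z and Rz3.
G4: fails — Rwu but no z with Rwz and Rzu.

G1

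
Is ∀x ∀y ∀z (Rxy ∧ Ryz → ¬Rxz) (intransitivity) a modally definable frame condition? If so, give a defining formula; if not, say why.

No

Modal frame validity is preserved under surjective bounded morphisms.
The 7-cycle (worlds s,t,u,v,w,x,y with s→t→u→v→w→x→y→s) is intransitive. Mapping every world to a single reflexive point • is a surjective bounded morphism; the reflexive point is not intransitive (R••∧R•• but R••).
So the class is not modally definable.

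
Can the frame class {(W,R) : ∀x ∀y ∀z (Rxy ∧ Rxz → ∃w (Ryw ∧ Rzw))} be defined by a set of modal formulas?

The condition is convergence. A defining modal formula is ◇□r → □◇r.
Suppose ◇□r→□◇r is valid. Take Rxy, Rxz and set V(r)={w : Ryw}. Then □r at y so ◇□r at x, so □◇r at x, so ◇r at z, giving w with Rzw and Ryw.

Yes — defined by ◇□r → □◇r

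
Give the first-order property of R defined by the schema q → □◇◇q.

This is a Sahlqvist (Geach-type) schema ◇^0□^0q → □^1◇^2q.
Minimal-valuation argument: fix x; take any y with xR^0y and any z with xR^1z. Set V(q) to the set of worlds R-reachable from y in exactly 0 steps. Then □^0q holds at y, so the antecedent holds at x; validity forces ◇^2q at z, giving a w with zR^2w and yR^0w.
First-order correspondent: ∀x ∀z (xRz → ∃w (x = w ∧ zR²w)).

∀x ∀z (xRz → ∃w (x = w ∧ zR²w))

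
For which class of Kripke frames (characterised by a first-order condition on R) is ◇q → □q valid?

This is the CD axiom.
It corresponds to partial functionality: ∀x ∀y ∀z (Rxy ∧ Rxz → y = z).

partial functionality: ∀x ∀y ∀z (Rxy ∧ Rxz → y = z)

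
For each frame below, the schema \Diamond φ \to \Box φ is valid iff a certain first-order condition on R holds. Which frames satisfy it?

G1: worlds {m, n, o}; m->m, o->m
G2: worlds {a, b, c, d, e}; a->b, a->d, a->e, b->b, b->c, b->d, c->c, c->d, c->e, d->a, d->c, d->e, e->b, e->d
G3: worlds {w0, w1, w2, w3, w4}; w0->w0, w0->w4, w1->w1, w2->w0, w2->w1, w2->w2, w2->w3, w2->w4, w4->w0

Frame correspondent (Sahlqvist): \forall x \forall y \forall z (Rxy \wedge Rxz \to y = z) — i.e. partial functionality.
G1: condition met.
G2: fails — a sees both b and d.
G3: fails — w0 sees both w0 and w4.

G1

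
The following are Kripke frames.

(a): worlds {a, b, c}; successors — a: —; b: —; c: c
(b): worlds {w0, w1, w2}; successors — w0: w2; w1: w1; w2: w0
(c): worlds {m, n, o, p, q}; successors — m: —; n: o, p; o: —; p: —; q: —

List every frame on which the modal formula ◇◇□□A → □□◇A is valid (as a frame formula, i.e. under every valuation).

(a), (c)

This is the axiom for a generalized confluence (Geach) condition; its first-order frame correspondent is ∀x ∀y ∀z ((xR²y ∧ xR²z) → ∃w (yR²w ∧ zRw)).
(a): holds.
(b): fails — w0R²w0, w0R²w0 but no w with w0R²w and w0Rw.
(c): holds.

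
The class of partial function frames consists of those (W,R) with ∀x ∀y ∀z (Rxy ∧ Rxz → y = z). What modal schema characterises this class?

A defining formula is ◇p → □p (the CD axiom).
Suppose ◇p→□p is valid. Take Rxy, Rxz and set V(p)={y}. Then ◇p at x, so □p at x, so p at z, i.e. z=y.

◇p → □p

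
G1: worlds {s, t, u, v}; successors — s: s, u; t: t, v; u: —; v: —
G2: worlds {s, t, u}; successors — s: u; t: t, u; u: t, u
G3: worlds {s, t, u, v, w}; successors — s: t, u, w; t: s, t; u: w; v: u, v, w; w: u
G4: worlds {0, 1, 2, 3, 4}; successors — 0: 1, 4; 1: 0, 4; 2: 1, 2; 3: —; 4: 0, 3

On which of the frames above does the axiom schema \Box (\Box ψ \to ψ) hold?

G2

Frame correspondent (Sahlqvist): \forall x \forall y (Rxy \to Ryy) — i.e. shift-reflexivity.
G1: fails — Rsu but not Ruu.
G2: holds.
G3: fails — Ruw but not Rww.
G4: fails — R10 but not R00.
Valid on: G2.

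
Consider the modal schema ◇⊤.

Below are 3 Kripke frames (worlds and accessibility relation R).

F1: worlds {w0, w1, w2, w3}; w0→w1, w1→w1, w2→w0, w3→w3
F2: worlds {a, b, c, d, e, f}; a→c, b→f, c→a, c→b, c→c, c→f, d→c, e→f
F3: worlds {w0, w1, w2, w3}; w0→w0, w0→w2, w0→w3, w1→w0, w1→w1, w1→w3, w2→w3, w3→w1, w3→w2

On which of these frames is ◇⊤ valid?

F1, F3

Frame correspondent (Sahlqvist): ∀x ∃y Rxy — i.e. seriality.
F1: holds.
F2: fails — world f has no successor.
F3: holds.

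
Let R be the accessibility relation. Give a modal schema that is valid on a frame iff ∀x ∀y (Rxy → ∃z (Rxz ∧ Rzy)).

The condition is density. The C4 schema □□q → □q defines it.
Suppose □□q→□q is valid. Take Rxy and set V(q)={w : xR²w}. Then □□q at x, so □q at x, so q at y, i.e. ∃z(Rxz∧Rzy).

□□q → □q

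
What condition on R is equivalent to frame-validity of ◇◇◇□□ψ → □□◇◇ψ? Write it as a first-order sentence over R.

∀x ∀y ∀z ((xR³y ∧ xR²z) → ∃w (yR²w ∧ zR²w))

This is a Sahlqvist (Geach-type) schema ◇^3□^2ψ → □^2◇^2ψ.
Minimal-valuation argument: fix x; take any y with xR^3y and any z with xR^2z. Set V(ψ) to the set of worlds R-reachable from y in exactly 2 steps. Then □^2ψ holds at y, so the antecedent holds at x; validity forces ◇^2ψ at z, giving a w with zR^2w and yR^2w.
First-order correspondent: ∀x ∀y ∀z ((xR³y ∧ xR²z) → ∃w (yR²w ∧ zR²w)).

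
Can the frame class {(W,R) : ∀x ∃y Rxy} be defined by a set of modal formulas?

Definable; □r → ◇r defines it

The condition is seriality. A defining modal formula is □r → ◇r.
Suppose □r→◇r is valid. At any x set V(r)=W. Then □r at x, so ◇r at x, so x has a successor.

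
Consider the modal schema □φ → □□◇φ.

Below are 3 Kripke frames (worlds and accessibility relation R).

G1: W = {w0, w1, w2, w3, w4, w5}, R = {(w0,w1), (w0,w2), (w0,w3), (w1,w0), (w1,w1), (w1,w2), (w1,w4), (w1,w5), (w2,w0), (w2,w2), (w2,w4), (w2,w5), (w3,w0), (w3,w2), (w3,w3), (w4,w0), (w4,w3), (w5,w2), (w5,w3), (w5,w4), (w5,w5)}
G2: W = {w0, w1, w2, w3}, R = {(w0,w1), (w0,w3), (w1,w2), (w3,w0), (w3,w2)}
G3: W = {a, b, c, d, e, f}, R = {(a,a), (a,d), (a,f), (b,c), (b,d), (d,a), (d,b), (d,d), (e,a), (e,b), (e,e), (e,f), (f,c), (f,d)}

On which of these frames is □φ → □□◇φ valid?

The schema corresponds to a generalized confluence (Geach) condition: ∀x ∀z (xR²z → ∃w (xRw ∧ zRw)).
G1: condition met.
G2: fails — w0R²w2 but no w with w0Rw and w2Rw.
G3: fails — aR²c but no w with aRw and cRw.

G1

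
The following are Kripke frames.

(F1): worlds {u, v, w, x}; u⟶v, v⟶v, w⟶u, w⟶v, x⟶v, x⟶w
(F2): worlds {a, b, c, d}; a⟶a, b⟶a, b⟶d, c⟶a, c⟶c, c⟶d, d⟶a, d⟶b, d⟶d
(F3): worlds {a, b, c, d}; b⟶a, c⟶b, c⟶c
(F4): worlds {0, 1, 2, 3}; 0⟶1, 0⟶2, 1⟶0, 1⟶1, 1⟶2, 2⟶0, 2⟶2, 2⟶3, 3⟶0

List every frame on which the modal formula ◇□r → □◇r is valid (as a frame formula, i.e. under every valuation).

(F1), (F2)

The schema corresponds to convergence: ∀x ∀y ∀z (Rxy ∧ Rxz → ∃w (Ryw ∧ Rzw)).
(F1): condition met.
(F2): condition met.
(F3): fails — Rba and Rba but a and a have no common successor.
(F4): fails — R23 and R20 but 3 and 0 have no common successor.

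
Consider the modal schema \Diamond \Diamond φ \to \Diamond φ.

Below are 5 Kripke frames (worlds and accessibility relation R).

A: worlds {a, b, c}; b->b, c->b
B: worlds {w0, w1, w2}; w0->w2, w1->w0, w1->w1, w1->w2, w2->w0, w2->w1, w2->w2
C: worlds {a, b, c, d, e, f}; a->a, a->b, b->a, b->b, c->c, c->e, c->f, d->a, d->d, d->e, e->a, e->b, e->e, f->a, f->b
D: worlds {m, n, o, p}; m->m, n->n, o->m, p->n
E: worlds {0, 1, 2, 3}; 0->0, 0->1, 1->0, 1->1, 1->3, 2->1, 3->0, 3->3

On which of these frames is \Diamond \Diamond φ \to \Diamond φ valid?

Frame correspondent (Sahlqvist): \forall x \forall y \forall z (Rxy \wedge Ryz \to Rxz) — i.e. transitivity.
A: condition met.
B: fails — Rw0w2 and Rw2w1 but not Rw0w1.
C: fails — Rcf and Rfb but not Rcb.
D: condition met.
E: fails — R01 and R13 but not R03.

A, D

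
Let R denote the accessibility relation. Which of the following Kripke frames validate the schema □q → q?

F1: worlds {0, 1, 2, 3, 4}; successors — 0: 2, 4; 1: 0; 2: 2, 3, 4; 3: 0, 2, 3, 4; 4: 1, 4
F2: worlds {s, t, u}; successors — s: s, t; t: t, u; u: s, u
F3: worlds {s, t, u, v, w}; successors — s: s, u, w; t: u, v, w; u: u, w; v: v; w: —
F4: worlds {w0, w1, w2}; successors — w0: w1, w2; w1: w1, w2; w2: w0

This is the axiom for reflexivity; its first-order frame correspondent is ∀x Rxx.
F1: fails — world 0 does not see itself.
F2: holds.
F3: fails — world t does not see itself.
F4: fails — world w0 does not see itself.
Valid on: F2.

F2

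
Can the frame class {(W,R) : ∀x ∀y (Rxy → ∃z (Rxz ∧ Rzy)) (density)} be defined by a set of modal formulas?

Yes: it is density, defined by the C4 schema □□r → □r.

Yes, by □□r → □r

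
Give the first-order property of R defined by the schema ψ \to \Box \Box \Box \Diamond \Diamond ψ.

\forall x \forall z (x R^3 z \to \exists w (x = w \wedge z R^2 w))

This is a Sahlqvist (Geach-type) schema ◇^0□^0ψ → □^3◇^2ψ.
Minimal-valuation argument: fix x; take any y with xR^0y and any z with xR^3z. Set V(ψ) to the set of worlds R-reachable from y in exactly 0 steps. Then □^0ψ holds at y, so the antecedent holds at x; validity forces ◇^2ψ at z, giving a w with zR^2w and yR^0w.
First-order correspondent: \forall x \forall z (x R^3 z \to \exists w (x = w \wedge z R^2 w)).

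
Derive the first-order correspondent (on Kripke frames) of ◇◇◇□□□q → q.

This is a Sahlqvist (Geach-type) schema ◇^3□^3q → □^0◇^0q.
Minimal-valuation argument: fix x; take any y with xR^3y and any z with xR^0z. Set V(q) to the set of worlds R-reachable from y in exactly 3 steps. Then □^3q holds at y, so the antecedent holds at x; validity forces ◇^0q at z, giving a w with zR^0w and yR^3w.
First-order correspondent: ∀x ∀y (xR³y → ∃w (yR³w ∧ x = w)).

∀x ∀y (xR³y → ∃w (yR³w ∧ x = w))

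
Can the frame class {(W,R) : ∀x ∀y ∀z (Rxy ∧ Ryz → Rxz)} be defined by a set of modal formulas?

The condition is transitivity. A defining modal formula is □p → □□p.

Yes, by □p → □□p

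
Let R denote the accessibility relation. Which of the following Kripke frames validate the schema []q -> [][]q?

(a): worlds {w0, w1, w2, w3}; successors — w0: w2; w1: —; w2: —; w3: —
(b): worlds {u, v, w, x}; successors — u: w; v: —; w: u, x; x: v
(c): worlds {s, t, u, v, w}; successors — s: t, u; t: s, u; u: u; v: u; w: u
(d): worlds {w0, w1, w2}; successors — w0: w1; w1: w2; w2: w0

The schema corresponds to transitivity: forall x forall y forall z (Rxy & Ryz -> Rxz).
(a): satisfies the condition.
(b): fails — Rwu and Ruw but not Rww.
(c): fails — Rts and Rst but not Rtt.
(d): fails — Rw1w2 and Rw2w0 but not Rw1w0.

(a)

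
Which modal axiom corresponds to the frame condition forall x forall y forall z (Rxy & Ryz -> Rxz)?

This is transitivity; the standard corresponding axiom is 4: □p → □□p.

□p → □□p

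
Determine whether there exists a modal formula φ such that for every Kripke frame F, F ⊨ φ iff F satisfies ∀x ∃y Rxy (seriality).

Yes, by □q → ◇q

Yes: it is seriality, defined by the D schema □q → ◇q.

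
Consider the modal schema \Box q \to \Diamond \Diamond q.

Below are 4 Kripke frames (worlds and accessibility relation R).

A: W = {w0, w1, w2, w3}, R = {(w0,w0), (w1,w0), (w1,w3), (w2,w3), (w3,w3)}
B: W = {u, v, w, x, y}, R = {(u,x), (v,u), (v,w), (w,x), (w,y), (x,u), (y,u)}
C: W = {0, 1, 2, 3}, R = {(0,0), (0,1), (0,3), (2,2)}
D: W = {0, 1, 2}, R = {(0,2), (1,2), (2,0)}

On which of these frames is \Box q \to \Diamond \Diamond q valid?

A

This is the axiom for a generalized confluence (Geach) condition; its first-order frame correspondent is \forall x \exists w (xRw \wedge x R^2 w).
A: holds.
B: fails — at u but no t with uRt and uR²t.
C: fails — at 1 but no w with 1Rw and 1R²w.
D: fails — at 0 but no w with 0Rw and 0R²w.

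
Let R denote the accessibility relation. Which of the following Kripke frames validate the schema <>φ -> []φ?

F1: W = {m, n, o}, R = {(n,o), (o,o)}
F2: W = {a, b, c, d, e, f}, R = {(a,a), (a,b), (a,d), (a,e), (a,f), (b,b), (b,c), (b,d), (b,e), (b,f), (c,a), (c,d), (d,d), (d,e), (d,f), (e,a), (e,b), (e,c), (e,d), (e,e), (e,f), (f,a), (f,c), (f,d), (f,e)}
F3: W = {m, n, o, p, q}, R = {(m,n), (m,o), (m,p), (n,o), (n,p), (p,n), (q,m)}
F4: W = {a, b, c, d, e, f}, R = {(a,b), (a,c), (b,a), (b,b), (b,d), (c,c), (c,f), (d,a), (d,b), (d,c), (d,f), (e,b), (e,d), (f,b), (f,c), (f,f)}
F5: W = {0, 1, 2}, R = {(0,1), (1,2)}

F1, F5

The schema corresponds to partial functionality: forall x forall y forall z (Rxy & Rxz -> y = z).
F1: satisfies the condition.
F2: fails — a sees both a and b.
F3: fails — m sees both n and o.
F4: fails — a sees both b and c.
F5: satisfies the condition.
Valid on: F1, F5.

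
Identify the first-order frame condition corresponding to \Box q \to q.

reflexivity: \forall x Rxx

This is the T axiom.
Its frame correspondent is reflexivity — \forall x Rxx.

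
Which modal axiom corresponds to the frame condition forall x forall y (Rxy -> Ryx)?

This is symmetry; the standard corresponding axiom is B: ψ → □◇ψ.
Suppose ψ→□◇ψ is valid. Take Rxy and set V(ψ)={x}. Then ψ at x, so □◇ψ at x, so ◇ψ at y, so some z with Ryz has ψ; z=x, i.e. Ryx.

ψ → □◇ψ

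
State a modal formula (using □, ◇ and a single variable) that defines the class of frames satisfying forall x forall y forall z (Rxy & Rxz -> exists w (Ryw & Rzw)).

◇□ψ → □◇ψ

This is convergence; the standard corresponding axiom is .2: ◇□ψ → □◇ψ.
Suppose ◇□ψ→□◇ψ is valid. Take Rxy, Rxz and set V(ψ)={w : Ryw}. Then □ψ at y so ◇□ψ at x, so □◇ψ at x, so ◇ψ at z, giving w with Rzw and Ryw.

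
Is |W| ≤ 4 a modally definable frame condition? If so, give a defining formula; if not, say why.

If a class were modally definable it would be closed under disjoint unions (Goldblatt–Thomason).
Any modal formula valid on each of 5 disjoint one-world frames is valid on their disjoint union (validity is preserved under disjoint unions). Each one-world frame has |W|=1≤4, but the union has |W|=5.
So no modal formula (or set of formulas) defines exactly the |W|≤4 frames.

No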